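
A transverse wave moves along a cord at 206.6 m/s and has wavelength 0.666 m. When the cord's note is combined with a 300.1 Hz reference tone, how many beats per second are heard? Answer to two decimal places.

Source frequency f = v/λ = 206.6/0.666 = 310.2102 Hz.
f_beat = |310.2102 − 300.1| = 10.11 Hz.

10.11 Hz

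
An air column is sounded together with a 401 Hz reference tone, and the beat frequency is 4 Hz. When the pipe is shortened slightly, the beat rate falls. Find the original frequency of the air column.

|f − 401| = 4, so the air column was at either 397 Hz or 405 Hz.
A shorter pipe has a higher fundamental; the adjustment raises the air column's frequency.
The beat rate fell, so the adjustment moved the air column toward 401 Hz — it must have started below the reference.

397 Hz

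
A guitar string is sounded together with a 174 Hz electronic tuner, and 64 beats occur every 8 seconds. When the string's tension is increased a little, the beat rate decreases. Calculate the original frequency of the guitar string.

Beat frequency = 64/8 = 8 Hz.
|f − 174| = 8, so the guitar string was at either 166 Hz or 182 Hz.
Higher tension means higher frequency; the adjustment raises the guitar string's frequency.
The beat rate fell, so the adjustment moved the guitar string toward 174 Hz — it must have started below the reference.

166 Hz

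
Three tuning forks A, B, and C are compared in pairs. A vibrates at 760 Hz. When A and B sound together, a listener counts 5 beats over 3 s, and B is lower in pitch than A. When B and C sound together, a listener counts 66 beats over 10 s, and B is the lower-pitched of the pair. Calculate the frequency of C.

A–B: Beat frequency = 5/3 = 1.6667 Hz.
B is below A, so f_B = 760 − 1.6667 = 758.3333 Hz.
B–C: Beat frequency = 66/10 = 6.6 Hz.
C is above B, so f_C = 758.3333 + 6.6 = 764.9333 Hz.

764.9333 Hz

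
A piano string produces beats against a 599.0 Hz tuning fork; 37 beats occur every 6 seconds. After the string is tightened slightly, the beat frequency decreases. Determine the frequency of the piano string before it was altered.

Beat frequency = 37/6 = 6.1667 Hz.
|f − 599.0| = 6.1667, so the piano string was at either 592.8333 Hz or 605.1667 Hz.
Increasing tension raises a string's frequency; the adjustment raises the piano string's frequency.
The beat rate fell, so the adjustment moved the piano string toward 599.0 Hz — it must have started below the reference.

592.8333 Hz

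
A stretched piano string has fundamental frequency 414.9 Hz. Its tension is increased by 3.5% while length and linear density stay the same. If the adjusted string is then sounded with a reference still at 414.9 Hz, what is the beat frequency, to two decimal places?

7.20 Hz

For a string, f ∝ √T, so the new frequency is 414.9·√1.035 = 422.0983 Hz.
f_beat = |422.0983 − 414.9| = 7.20 Hz.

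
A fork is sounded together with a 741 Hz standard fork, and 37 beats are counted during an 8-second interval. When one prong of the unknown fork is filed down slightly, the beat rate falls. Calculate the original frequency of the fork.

736.375 Hz

Beat frequency = 37/8 = 4.625 Hz.
|f − 741| = 4.625, so the fork was at either 736.375 Hz or 745.625 Hz.
Filing a prong removes mass and raises the fork's frequency; the adjustment raises the fork's frequency.
The beat rate fell, so the adjustment moved the fork toward 741 Hz — it must have started below the reference.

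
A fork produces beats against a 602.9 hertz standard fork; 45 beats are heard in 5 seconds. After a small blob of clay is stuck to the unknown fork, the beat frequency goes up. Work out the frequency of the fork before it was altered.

Beat frequency = 45/5 = 9 Hz.
|f − 602.9| = 9, so the fork was at either 593.9 Hz or 611.9 Hz.
Adding mass to a fork lowers its frequency; the adjustment lowers the fork's frequency.
The beat rate rose, so the adjustment moved the fork further from 602.9 Hz — it was already below the reference.

593.9 Hz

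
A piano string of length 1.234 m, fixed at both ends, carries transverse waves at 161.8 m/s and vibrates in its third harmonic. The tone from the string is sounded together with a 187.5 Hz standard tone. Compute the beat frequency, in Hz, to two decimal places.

For a string fixed at both ends, f_n = n·v/(2L) = 3·161.8/(2·1.234) = 196.6775 Hz.
f_beat = |196.6775 − 187.5| = 9.18 Hz.

9.18 Hz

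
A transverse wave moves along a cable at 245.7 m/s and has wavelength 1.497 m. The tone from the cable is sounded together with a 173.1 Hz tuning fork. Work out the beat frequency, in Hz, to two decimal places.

Source frequency f = v/λ = 245.7/1.497 = 164.1283 Hz.
f_beat = |164.1283 − 173.1| = 8.97 Hz.

8.97 Hz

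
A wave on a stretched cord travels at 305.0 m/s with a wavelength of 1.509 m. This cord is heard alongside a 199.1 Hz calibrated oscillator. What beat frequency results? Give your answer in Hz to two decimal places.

Source frequency f = v/λ = 305.0/1.509 = 202.1206 Hz.
f_beat = |202.1206 − 199.1| = 3.02 Hz.

3.02 Hz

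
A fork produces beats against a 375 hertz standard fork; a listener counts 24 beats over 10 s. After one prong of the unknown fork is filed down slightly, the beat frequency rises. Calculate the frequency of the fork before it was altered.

377.4 Hz

Beat frequency = 24/10 = 2.4 Hz.
|f − 375| = 2.4, so the fork was at either 372.6 Hz or 377.4 Hz.
Filing a prong removes mass and raises the fork's frequency; the adjustment raises the fork's frequency.
The beat rate rose, so the adjustment moved the fork further from 375 Hz — it was already above the reference.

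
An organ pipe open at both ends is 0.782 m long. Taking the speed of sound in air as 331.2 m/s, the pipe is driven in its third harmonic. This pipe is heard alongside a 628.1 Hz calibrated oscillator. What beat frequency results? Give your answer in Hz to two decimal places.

7.19 Hz

Open pipe: f_n = n·v/(2L) = 3·331.2/(2·0.782) = 635.2941 Hz.
f_beat = |635.2941 − 628.1| = 7.19 Hz.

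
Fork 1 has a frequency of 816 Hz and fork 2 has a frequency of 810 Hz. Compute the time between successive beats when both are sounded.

0.167 s

f_beat = |816 − 810| = 6 Hz.
Beat period T = 1 / f_beat = 1 / 6 s.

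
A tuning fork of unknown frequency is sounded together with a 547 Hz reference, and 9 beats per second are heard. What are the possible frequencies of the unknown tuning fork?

538 Hz or 556 Hz

|f − 547| = 9, so f = 547 ± 9.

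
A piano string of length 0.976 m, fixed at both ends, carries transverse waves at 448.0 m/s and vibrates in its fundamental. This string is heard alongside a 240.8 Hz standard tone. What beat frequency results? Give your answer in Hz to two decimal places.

For a string fixed at both ends, f_n = n·v/(2L) = 1·448.0/(2·0.976) = 229.5082 Hz.
f_beat = |229.5082 − 240.8| = 11.29 Hz.

11.29 Hz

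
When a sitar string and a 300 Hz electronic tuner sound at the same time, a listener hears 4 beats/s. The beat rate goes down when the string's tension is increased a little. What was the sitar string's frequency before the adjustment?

296 Hz

|f − 300| = 4, so the sitar string was at either 296 Hz or 304 Hz.
Higher tension means higher frequency; the adjustment raises the sitar string's frequency.
The beat rate fell, so the adjustment moved the sitar string toward 300 Hz — it must have started below the reference.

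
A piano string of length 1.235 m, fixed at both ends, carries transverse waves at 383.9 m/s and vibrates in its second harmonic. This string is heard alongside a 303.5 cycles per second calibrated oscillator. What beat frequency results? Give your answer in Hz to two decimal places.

For a string fixed at both ends, f_n = n·v/(2L) = 2·383.9/(2·1.235) = 310.8502 Hz.
f_beat = |310.8502 − 303.5| = 7.35 Hz.

7.35 Hz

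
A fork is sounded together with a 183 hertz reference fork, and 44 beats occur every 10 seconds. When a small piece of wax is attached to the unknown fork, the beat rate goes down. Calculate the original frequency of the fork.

187.4 Hz

Beat frequency = 44/10 = 4.4 Hz.
|f − 183| = 4.4, so the fork was at either 178.6 Hz or 187.4 Hz.
Loading a fork with wax lowers its frequency; the adjustment lowers the fork's frequency.
The beat rate fell, so the adjustment moved the fork toward 183 Hz — it must have started above the reference.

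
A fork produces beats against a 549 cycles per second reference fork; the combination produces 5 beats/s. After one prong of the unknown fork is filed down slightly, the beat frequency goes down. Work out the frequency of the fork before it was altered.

|f − 549| = 5, so the fork was at either 544 Hz or 554 Hz.
Filing a prong removes mass and raises the fork's frequency; the adjustment raises the fork's frequency.
The beat rate fell, so the adjustment moved the fork toward 549 Hz — it must have started below the reference.

544 Hz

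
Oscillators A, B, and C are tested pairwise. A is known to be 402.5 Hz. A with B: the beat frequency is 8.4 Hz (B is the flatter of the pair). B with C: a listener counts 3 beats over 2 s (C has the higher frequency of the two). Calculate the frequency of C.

395.6 Hz

B is below A, so f_B = 402.5 − 8.4 = 394.1 Hz.
B–C: Beat frequency = 3/2 = 1.5 Hz.
C is above B, so f_C = 394.1 + 1.5 = 395.6 Hz.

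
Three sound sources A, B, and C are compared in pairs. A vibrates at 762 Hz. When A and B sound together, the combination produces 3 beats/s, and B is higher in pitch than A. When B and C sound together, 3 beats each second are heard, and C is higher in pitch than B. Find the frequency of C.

768 Hz

B is above A, so f_B = 762 + 3 = 765 Hz.
C is above B, so f_C = 765 + 3 = 768 Hz.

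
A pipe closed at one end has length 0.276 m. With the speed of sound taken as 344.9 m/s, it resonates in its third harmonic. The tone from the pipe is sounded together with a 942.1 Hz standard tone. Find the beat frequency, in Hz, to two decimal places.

4.87 Hz

Closed pipe (odd harmonics): f_n = n·v/(4L) = 3·344.9/(4·0.276) = 937.2283 Hz.
f_beat = |937.2283 − 942.1| = 4.87 Hz.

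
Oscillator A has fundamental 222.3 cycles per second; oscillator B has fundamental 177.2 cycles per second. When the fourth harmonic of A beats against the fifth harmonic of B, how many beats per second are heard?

Fourth harmonic of the first: 4·222.3 = 889.2 Hz.
Fifth harmonic of the second: 5·177.2 = 886.0 Hz.
f_beat = |889.2 − 886.0| = 3.2 Hz.

3.2 Hz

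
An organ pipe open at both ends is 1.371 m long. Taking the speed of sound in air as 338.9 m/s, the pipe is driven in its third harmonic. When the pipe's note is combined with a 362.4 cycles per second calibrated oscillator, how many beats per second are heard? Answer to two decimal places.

Open pipe: f_n = n·v/(2L) = 3·338.9/(2·1.371) = 370.7877 Hz.
f_beat = |370.7877 − 362.4| = 8.39 Hz.

8.39 Hz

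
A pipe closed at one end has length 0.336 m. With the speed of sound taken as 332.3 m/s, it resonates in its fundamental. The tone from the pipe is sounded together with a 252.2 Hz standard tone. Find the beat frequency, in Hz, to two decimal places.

4.95 Hz

Closed pipe (odd harmonics): f_n = n·v/(4L) = 1·332.3/(4·0.336) = 247.2470 Hz.
f_beat = |247.2470 − 252.2| = 4.95 Hz.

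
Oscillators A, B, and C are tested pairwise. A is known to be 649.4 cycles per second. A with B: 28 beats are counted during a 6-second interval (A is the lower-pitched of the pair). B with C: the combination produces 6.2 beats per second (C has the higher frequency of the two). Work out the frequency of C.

A–B: Beat frequency = 28/6 = 4.6667 Hz.
B is above A, so f_B = 649.4 + 4.6667 = 654.0667 Hz.
C is above B, so f_C = 654.0667 + 6.2 = 660.2667 Hz.

660.2667 Hz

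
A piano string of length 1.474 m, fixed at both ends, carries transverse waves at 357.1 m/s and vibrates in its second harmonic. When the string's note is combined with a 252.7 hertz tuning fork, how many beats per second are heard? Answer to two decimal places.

10.43 Hz

For a string fixed at both ends, f_n = n·v/(2L) = 2·357.1/(2·1.474) = 242.2659 Hz.
f_beat = |242.2659 − 252.7| = 10.43 Hz.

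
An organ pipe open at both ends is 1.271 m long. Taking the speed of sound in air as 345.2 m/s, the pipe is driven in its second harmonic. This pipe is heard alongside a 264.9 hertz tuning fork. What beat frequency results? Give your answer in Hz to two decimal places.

6.70 Hz

Open pipe: f_n = n·v/(2L) = 2·345.2/(2·1.271) = 271.5972 Hz.
f_beat = |271.5972 − 264.9| = 6.70 Hz.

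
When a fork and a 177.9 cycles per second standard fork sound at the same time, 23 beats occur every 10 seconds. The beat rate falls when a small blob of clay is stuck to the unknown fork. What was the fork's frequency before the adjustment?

Beat frequency = 23/10 = 2.3 Hz.
|f − 177.9| = 2.3, so the fork was at either 175.6 Hz or 180.2 Hz.
Adding mass to a fork lowers its frequency; the adjustment lowers the fork's frequency.
The beat rate fell, so the adjustment moved the fork toward 177.9 Hz — it must have started above the reference.

180.2 Hz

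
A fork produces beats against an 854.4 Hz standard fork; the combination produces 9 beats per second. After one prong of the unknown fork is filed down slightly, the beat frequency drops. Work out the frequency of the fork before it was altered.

845.4 Hz

|f − 854.4| = 9, so the fork was at either 845.4 Hz or 863.4 Hz.
Filing a prong removes mass and raises the fork's frequency; the adjustment raises the fork's frequency.
The beat rate fell, so the adjustment moved the fork toward 854.4 Hz — it must have started below the reference.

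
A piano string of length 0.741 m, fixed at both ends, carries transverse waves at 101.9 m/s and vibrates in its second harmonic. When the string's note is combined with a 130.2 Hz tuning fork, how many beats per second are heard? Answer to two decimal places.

7.32 Hz

For a string fixed at both ends, f_n = n·v/(2L) = 2·101.9/(2·0.741) = 137.5169 Hz.
f_beat = |137.5169 − 130.2| = 7.32 Hz.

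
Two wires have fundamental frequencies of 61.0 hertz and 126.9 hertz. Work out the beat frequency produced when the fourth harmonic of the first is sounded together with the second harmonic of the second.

Fourth harmonic of the first: 4·61.0 = 244.0 Hz.
Second harmonic of the second: 2·126.9 = 253.8 Hz.
f_beat = |244.0 − 253.8| = 9.8 Hz.

9.8 Hz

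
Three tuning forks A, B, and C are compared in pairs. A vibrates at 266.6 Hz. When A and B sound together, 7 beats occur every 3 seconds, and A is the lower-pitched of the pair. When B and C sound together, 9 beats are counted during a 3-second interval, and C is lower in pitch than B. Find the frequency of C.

265.9333 Hz

A–B: Beat frequency = 7/3 = 2.3333 Hz.
B is above A, so f_B = 266.6 + 2.3333 = 268.9333 Hz.
B–C: Beat frequency = 9/3 = 3 Hz.
C is below B, so f_C = 268.9333 − 3 = 265.9333 Hz.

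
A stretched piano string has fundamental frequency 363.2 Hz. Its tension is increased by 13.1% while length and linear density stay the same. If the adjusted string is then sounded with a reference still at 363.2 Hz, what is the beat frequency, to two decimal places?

23.06 Hz

For a string, f ∝ √T, so the new frequency is 363.2·√1.131 = 386.2577 Hz.
f_beat = |386.2577 − 363.2| = 23.06 Hz.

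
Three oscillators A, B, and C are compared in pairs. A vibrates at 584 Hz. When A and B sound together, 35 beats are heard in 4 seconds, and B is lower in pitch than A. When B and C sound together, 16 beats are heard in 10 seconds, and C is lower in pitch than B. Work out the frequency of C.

A–B: Beat frequency = 35/4 = 8.75 Hz.
B is below A, so f_B = 584 − 8.75 = 575.25 Hz.
B–C: Beat frequency = 16/10 = 1.6 Hz.
C is below B, so f_C = 575.25 − 1.6 = 573.65 Hz.

573.65 Hz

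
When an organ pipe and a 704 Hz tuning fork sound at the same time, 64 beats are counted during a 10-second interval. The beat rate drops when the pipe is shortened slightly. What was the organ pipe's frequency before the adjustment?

Beat frequency = 64/10 = 6.4 Hz.
|f − 704| = 6.4, so the organ pipe was at either 697.6 Hz or 710.4 Hz.
A shorter pipe has a higher fundamental; the adjustment raises the organ pipe's frequency.
The beat rate fell, so the adjustment moved the organ pipe toward 704 Hz — it must have started below the reference.

697.6 Hz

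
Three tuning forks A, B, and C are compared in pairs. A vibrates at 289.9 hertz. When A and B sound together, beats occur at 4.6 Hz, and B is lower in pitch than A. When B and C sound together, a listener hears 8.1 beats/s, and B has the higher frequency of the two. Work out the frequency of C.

B is below A, so f_B = 289.9 − 4.6 = 285.3 Hz.
C is below B, so f_C = 285.3 − 8.1 = 277.2 Hz.

277.2 Hz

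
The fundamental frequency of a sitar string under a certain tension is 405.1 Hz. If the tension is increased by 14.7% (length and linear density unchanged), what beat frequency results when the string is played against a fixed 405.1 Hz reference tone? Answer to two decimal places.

For a string, f ∝ √T, so the new frequency is 405.1·√1.147 = 433.8543 Hz.
f_beat = |433.8543 − 405.1| = 28.75 Hz.

28.75 Hz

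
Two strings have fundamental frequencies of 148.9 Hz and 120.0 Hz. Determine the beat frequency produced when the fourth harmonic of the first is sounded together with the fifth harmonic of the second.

4.4 Hz

Fourth harmonic of the first: 4·148.9 = 595.6 Hz.
Fifth harmonic of the second: 5·120.0 = 600.0 Hz.
f_beat = |595.6 − 600.0| = 4.4 Hz.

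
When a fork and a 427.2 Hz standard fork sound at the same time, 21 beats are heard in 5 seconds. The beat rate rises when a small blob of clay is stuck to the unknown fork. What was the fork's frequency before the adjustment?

Beat frequency = 21/5 = 4.2 Hz.
|f − 427.2| = 4.2, so the fork was at either 423 Hz or 431.4 Hz.
Adding mass to a fork lowers its frequency; the adjustment lowers the fork's frequency.
The beat rate rose, so the adjustment moved the fork further from 427.2 Hz — it was already below the reference.

423 Hz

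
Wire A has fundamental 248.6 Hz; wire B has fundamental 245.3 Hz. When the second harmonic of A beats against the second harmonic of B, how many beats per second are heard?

6.6 Hz

Second harmonic of the first: 2·248.6 = 497.2 Hz.
Second harmonic of the second: 2·245.3 = 490.6 Hz.
f_beat = |497.2 − 490.6| = 6.6 Hz.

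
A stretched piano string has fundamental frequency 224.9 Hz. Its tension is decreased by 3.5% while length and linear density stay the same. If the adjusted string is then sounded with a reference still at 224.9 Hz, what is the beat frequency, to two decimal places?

For a string, f ∝ √T, so the new frequency is 224.9·√0.965 = 220.9292 Hz.
f_beat = |220.9292 − 224.9| = 3.97 Hz.

3.97 Hz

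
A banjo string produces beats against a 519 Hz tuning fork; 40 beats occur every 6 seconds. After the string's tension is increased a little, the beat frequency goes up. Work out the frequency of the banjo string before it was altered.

Beat frequency = 40/6 = 6.6667 Hz.
|f − 519| = 6.6667, so the banjo string was at either 512.3333 Hz or 525.6667 Hz.
Higher tension means higher frequency; the adjustment raises the banjo string's frequency.
The beat rate rose, so the adjustment moved the banjo string further from 519 Hz — it was already above the reference.

525.6667 Hz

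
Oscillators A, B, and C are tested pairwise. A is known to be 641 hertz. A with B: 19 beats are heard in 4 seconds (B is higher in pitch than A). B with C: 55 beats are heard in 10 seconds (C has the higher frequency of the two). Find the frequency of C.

651.25 Hz

A–B: Beat frequency = 19/4 = 4.75 Hz.
B is above A, so f_B = 641 + 4.75 = 645.75 Hz.
B–C: Beat frequency = 55/10 = 5.5 Hz.
C is above B, so f_C = 645.75 + 5.5 = 651.25 Hz.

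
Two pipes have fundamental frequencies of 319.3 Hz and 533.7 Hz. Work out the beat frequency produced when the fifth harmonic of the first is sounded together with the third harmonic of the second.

Fifth harmonic of the first: 5·319.3 = 1596.5 Hz.
Third harmonic of the second: 3·533.7 = 1601.1 Hz.
f_beat = |1596.5 − 1601.1| = 4.6 Hz.

4.6 Hz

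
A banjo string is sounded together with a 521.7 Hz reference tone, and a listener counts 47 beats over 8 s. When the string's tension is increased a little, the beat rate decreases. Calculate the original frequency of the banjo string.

515.825 Hz

Beat frequency = 47/8 = 5.875 Hz.
|f − 521.7| = 5.875, so the banjo string was at either 515.825 Hz or 527.575 Hz.
Higher tension means higher frequency; the adjustment raises the banjo string's frequency.
The beat rate fell, so the adjustment moved the banjo string toward 521.7 Hz — it must have started below the reference.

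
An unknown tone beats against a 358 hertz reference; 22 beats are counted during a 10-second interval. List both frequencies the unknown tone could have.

355.8 Hz or 360.2 Hz

Beat frequency = 22/10 = 2.2 Hz.
|f − 358| = 2.2, so f = 358 ± 2.2.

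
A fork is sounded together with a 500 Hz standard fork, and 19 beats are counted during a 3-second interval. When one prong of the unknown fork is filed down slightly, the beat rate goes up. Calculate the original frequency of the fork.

Beat frequency = 19/3 = 6.3333 Hz.
|f − 500| = 6.3333, so the fork was at either 493.6667 Hz or 506.3333 Hz.
Filing a prong removes mass and raises the fork's frequency; the adjustment raises the fork's frequency.
The beat rate rose, so the adjustment moved the fork further from 500 Hz — it was already above the reference.

506.3333 Hz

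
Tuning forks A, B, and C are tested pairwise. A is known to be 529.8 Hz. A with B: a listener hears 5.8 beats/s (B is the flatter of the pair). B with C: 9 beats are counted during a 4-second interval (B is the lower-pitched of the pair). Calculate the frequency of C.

B is below A, so f_B = 529.8 − 5.8 = 524 Hz.
B–C: Beat frequency = 9/4 = 2.25 Hz.
C is above B, so f_C = 524 + 2.25 = 526.25 Hz.

526.25 Hz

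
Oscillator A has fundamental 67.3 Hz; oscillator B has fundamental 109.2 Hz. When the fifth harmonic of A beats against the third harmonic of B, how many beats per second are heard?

8.9 Hz

Fifth harmonic of the first: 5·67.3 = 336.5 Hz.
Third harmonic of the second: 3·109.2 = 327.6 Hz.
f_beat = |336.5 − 327.6| = 8.9 Hz.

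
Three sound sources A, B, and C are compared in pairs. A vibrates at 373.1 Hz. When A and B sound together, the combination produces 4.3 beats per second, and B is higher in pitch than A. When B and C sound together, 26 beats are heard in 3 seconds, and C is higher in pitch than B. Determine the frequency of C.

386.0667 Hz

B is above A, so f_B = 373.1 + 4.3 = 377.4 Hz.
B–C: Beat frequency = 26/3 = 8.6667 Hz.
C is above B, so f_C = 377.4 + 8.6667 = 386.0667 Hz.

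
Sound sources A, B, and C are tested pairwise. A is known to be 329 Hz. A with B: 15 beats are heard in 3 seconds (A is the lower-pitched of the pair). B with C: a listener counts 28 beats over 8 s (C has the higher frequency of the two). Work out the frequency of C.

337.5 Hz

A–B: Beat frequency = 15/3 = 5 Hz.
B is above A, so f_B = 329 + 5 = 334 Hz.
B–C: Beat frequency = 28/8 = 3.5 Hz.
C is above B, so f_C = 334 + 3.5 = 337.5 Hz.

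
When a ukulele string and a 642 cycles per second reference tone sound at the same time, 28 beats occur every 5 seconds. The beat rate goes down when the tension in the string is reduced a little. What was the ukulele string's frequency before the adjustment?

647.6 Hz

Beat frequency = 28/5 = 5.6 Hz.
|f − 642| = 5.6, so the ukulele string was at either 636.4 Hz or 647.6 Hz.
Lower tension means lower frequency; the adjustment lowers the ukulele string's frequency.
The beat rate fell, so the adjustment moved the ukulele string toward 642 Hz — it must have started above the reference.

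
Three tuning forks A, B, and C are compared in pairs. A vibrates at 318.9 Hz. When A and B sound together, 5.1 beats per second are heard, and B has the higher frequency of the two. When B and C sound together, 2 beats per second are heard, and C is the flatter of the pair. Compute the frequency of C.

322 Hz

B is above A, so f_B = 318.9 + 5.1 = 324 Hz.
C is below B, so f_C = 324 − 2 = 322 Hz.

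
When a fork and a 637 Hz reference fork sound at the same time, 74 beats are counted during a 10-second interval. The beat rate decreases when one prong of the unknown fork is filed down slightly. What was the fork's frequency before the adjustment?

Beat frequency = 74/10 = 7.4 Hz.
|f − 637| = 7.4, so the fork was at either 629.6 Hz or 644.4 Hz.
Filing a prong removes mass and raises the fork's frequency; the adjustment raises the fork's frequency.
The beat rate fell, so the adjustment moved the fork toward 637 Hz — it must have started below the reference.

629.6 Hz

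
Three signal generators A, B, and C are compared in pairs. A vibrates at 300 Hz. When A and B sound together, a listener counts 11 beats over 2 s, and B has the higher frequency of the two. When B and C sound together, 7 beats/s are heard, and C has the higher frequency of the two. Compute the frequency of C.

312.5 Hz

A–B: Beat frequency = 11/2 = 5.5 Hz.
B is above A, so f_B = 300 + 5.5 = 305.5 Hz.
C is above B, so f_C = 305.5 + 7 = 312.5 Hz.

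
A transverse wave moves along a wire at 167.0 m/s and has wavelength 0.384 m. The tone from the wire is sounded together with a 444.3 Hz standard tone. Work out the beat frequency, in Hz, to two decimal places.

9.40 Hz

Source frequency f = v/λ = 167.0/0.384 = 434.8958 Hz.
f_beat = |434.8958 − 444.3| = 9.40 Hz.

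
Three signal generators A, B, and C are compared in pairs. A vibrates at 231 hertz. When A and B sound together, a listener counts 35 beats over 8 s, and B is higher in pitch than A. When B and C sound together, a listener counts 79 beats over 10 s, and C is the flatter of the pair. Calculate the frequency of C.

A–B: Beat frequency = 35/8 = 4.375 Hz.
B is above A, so f_B = 231 + 4.375 = 235.375 Hz.
B–C: Beat frequency = 79/10 = 7.9 Hz.
C is below B, so f_C = 235.375 − 7.9 = 227.475 Hz.

227.475 Hz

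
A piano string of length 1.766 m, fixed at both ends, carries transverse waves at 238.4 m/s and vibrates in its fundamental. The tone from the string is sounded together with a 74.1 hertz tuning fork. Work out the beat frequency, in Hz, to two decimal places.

For a string fixed at both ends, f_n = n·v/(2L) = 1·238.4/(2·1.766) = 67.4972 Hz.
f_beat = |67.4972 − 74.1| = 6.60 Hz.

6.60 Hz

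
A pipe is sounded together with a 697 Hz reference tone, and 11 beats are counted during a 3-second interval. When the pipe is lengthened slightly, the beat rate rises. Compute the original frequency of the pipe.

693.3333 Hz

Beat frequency = 11/3 = 3.6667 Hz.
|f − 697| = 3.6667, so the pipe was at either 693.3333 Hz or 700.6667 Hz.
A longer pipe has a lower fundamental; the adjustment lowers the pipe's frequency.
The beat rate rose, so the adjustment moved the pipe further from 697 Hz — it was already below the reference.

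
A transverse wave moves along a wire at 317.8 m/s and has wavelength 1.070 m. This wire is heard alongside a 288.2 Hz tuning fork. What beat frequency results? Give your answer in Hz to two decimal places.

8.81 Hz

Source frequency f = v/λ = 317.8/1.070 = 297.0093 Hz.
f_beat = |297.0093 − 288.2| = 8.81 Hz.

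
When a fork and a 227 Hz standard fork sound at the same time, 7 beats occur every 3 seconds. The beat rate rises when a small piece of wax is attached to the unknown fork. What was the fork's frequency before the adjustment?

Beat frequency = 7/3 = 2.3333 Hz.
|f − 227| = 2.3333, so the fork was at either 224.6667 Hz or 229.3333 Hz.
Loading a fork with wax lowers its frequency; the adjustment lowers the fork's frequency.
The beat rate rose, so the adjustment moved the fork further from 227 Hz — it was already below the reference.

224.6667 Hz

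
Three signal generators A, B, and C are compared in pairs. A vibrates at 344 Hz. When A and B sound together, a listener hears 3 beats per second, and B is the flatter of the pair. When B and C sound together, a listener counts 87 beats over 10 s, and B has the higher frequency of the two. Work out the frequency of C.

332.3 Hz

B is below A, so f_B = 344 − 3 = 341 Hz.
B–C: Beat frequency = 87/10 = 8.7 Hz.
C is below B, so f_C = 341 − 8.7 = 332.3 Hz.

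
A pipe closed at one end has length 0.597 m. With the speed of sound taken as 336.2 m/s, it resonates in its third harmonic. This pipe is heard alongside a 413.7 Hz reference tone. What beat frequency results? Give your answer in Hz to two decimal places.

Closed pipe (odd harmonics): f_n = n·v/(4L) = 3·336.2/(4·0.597) = 422.3618 Hz.
f_beat = |422.3618 − 413.7| = 8.66 Hz.

8.66 Hz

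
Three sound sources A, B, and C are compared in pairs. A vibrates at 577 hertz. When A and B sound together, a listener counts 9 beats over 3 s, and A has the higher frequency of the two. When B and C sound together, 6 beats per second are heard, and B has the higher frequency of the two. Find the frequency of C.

A–B: Beat frequency = 9/3 = 3 Hz.
B is below A, so f_B = 577 − 3 = 574 Hz.
C is below B, so f_C = 574 − 6 = 568 Hz.

568 Hz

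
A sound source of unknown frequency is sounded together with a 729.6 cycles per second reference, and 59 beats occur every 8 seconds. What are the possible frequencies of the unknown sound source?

722.225 Hz or 736.975 Hz

Beat frequency = 59/8 = 7.375 Hz.
|f − 729.6| = 7.375, so f = 729.6 ± 7.375.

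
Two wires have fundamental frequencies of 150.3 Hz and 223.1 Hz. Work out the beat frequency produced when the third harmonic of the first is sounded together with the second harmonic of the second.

4.7 Hz

Third harmonic of the first: 3·150.3 = 450.9 Hz.
Second harmonic of the second: 2·223.1 = 446.2 Hz.
f_beat = |450.9 − 446.2| = 4.7 Hz.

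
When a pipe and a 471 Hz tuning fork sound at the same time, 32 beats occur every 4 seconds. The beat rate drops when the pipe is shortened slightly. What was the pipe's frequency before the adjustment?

463 Hz

Beat frequency = 32/4 = 8 Hz.
|f − 471| = 8, so the pipe was at either 463 Hz or 479 Hz.
A shorter pipe has a higher fundamental; the adjustment raises the pipe's frequency.
The beat rate fell, so the adjustment moved the pipe toward 471 Hz — it must have started below the reference.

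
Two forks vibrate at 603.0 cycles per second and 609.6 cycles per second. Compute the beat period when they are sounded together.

f_beat = |603.0 − 609.6| = 6.6 Hz.
Beat period T = 1 / f_beat = 1 / 6.6 s.

0.152 s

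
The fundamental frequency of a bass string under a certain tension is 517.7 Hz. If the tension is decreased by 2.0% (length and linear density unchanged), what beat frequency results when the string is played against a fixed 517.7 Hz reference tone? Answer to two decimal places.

5.20 Hz

For a string, f ∝ √T, so the new frequency is 517.7·√0.980 = 512.4969 Hz.
f_beat = |512.4969 − 517.7| = 5.20 Hz.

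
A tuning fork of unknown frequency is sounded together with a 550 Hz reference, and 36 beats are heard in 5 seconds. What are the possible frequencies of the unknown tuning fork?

Beat frequency = 36/5 = 7.2 Hz.
|f − 550| = 7.2, so f = 550 ± 7.2.

542.8 Hz or 557.2 Hz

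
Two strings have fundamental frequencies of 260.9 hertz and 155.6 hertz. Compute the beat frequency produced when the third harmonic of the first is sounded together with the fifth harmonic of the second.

Third harmonic of the first: 3·260.9 = 782.7 Hz.
Fifth harmonic of the second: 5·155.6 = 778.0 Hz.
f_beat = |782.7 − 778.0| = 4.7 Hz.

4.7 Hz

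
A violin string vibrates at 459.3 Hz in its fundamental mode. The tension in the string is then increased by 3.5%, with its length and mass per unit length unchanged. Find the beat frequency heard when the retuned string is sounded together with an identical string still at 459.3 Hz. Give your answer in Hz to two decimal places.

For a string, f ∝ √T, so the new frequency is 459.3·√1.035 = 467.2686 Hz.
f_beat = |467.2686 − 459.3| = 7.97 Hz.

7.97 Hz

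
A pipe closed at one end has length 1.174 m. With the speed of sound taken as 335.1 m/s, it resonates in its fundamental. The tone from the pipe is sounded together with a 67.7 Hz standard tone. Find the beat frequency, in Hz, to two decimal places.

Closed pipe (odd harmonics): f_n = n·v/(4L) = 1·335.1/(4·1.174) = 71.3586 Hz.
f_beat = |71.3586 − 67.7| = 3.66 Hz.

3.66 Hz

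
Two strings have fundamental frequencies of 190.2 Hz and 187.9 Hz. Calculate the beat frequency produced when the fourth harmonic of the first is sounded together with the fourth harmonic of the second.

Fourth harmonic of the first: 4·190.2 = 760.8 Hz.
Fourth harmonic of the second: 4·187.9 = 751.6 Hz.
f_beat = |760.8 − 751.6| = 9.2 Hz.

9.2 Hz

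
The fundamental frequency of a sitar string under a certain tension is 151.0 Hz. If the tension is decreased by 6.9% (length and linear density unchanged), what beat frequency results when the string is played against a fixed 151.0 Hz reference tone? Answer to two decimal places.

5.30 Hz

For a string, f ∝ √T, so the new frequency is 151.0·√0.931 = 145.6974 Hz.
f_beat = |145.6974 − 151.0| = 5.30 Hz.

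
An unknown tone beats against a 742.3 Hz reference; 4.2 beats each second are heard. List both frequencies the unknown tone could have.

|f − 742.3| = 4.2, so f = 742.3 ± 4.2.

738.1 Hz or 746.5 Hz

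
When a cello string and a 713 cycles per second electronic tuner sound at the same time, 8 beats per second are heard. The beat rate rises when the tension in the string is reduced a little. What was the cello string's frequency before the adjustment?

705 Hz

|f − 713| = 8, so the cello string was at either 705 Hz or 721 Hz.
Lower tension means lower frequency; the adjustment lowers the cello string's frequency.
The beat rate rose, so the adjustment moved the cello string further from 713 Hz — it was already below the reference.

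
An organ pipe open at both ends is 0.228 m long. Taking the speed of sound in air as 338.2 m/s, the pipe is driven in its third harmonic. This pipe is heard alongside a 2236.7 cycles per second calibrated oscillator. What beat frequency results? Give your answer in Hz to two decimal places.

11.70 Hz

Open pipe: f_n = n·v/(2L) = 3·338.2/(2·0.228) = 2225.0000 Hz.
f_beat = |2225.0000 − 2236.7| = 11.70 Hz.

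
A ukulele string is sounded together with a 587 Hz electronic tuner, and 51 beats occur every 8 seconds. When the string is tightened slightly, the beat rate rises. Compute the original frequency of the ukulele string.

593.375 Hz

Beat frequency = 51/8 = 6.375 Hz.
|f − 587| = 6.375, so the ukulele string was at either 580.625 Hz or 593.375 Hz.
Increasing tension raises a string's frequency; the adjustment raises the ukulele string's frequency.
The beat rate rose, so the adjustment moved the ukulele string further from 587 Hz — it was already above the reference.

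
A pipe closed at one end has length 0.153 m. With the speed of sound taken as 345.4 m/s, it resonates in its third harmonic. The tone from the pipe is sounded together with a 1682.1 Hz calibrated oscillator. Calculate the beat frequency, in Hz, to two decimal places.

Closed pipe (odd harmonics): f_n = n·v/(4L) = 3·345.4/(4·0.153) = 1693.1373 Hz.
f_beat = |1693.1373 − 1682.1| = 11.04 Hz.

11.04 Hz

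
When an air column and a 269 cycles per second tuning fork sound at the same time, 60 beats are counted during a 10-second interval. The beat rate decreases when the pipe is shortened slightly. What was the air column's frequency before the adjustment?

Beat frequency = 60/10 = 6 Hz.
|f − 269| = 6, so the air column was at either 263 Hz or 275 Hz.
A shorter pipe has a higher fundamental; the adjustment raises the air column's frequency.
The beat rate fell, so the adjustment moved the air column toward 269 Hz — it must have started below the reference.

263 Hz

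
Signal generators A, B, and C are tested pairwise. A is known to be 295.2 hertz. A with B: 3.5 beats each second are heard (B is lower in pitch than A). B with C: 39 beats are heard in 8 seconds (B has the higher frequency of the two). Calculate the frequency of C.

286.825 Hz

B is below A, so f_B = 295.2 − 3.5 = 291.7 Hz.
B–C: Beat frequency = 39/8 = 4.875 Hz.
C is below B, so f_C = 291.7 − 4.875 = 286.825 Hz.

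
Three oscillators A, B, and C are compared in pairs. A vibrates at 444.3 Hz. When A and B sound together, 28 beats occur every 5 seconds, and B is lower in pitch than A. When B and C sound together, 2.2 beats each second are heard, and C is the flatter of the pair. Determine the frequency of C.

A–B: Beat frequency = 28/5 = 5.6 Hz.
B is below A, so f_B = 444.3 − 5.6 = 438.7 Hz.
C is below B, so f_C = 438.7 − 2.2 = 436.5 Hz.

436.5 Hz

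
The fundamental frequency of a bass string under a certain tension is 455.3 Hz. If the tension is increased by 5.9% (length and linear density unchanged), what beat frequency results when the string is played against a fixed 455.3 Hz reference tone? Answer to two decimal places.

For a string, f ∝ √T, so the new frequency is 455.3·√1.059 = 468.5389 Hz.
f_beat = |468.5389 − 455.3| = 13.24 Hz.

13.24 Hz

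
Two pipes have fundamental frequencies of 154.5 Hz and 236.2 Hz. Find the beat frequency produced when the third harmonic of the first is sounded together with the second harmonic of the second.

Third harmonic of the first: 3·154.5 = 463.5 Hz.
Second harmonic of the second: 2·236.2 = 472.4 Hz.
f_beat = |463.5 − 472.4| = 8.9 Hz.

8.9 Hz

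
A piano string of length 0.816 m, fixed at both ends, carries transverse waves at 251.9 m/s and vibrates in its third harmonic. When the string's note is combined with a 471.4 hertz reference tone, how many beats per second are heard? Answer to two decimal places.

8.35 Hz

For a string fixed at both ends, f_n = n·v/(2L) = 3·251.9/(2·0.816) = 463.0515 Hz.
f_beat = |463.0515 − 471.4| = 8.35 Hz.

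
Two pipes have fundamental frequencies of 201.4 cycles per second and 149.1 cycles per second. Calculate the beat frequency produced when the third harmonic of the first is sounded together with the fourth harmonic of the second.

7.8 Hz

Third harmonic of the first: 3·201.4 = 604.2 Hz.
Fourth harmonic of the second: 4·149.1 = 596.4 Hz.
f_beat = |604.2 − 596.4| = 7.8 Hz.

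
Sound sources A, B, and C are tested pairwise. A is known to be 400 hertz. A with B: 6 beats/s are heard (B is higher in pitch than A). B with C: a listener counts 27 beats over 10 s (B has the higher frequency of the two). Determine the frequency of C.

B is above A, so f_B = 400 + 6 = 406 Hz.
B–C: Beat frequency = 27/10 = 2.7 Hz.
C is below B, so f_C = 406 − 2.7 = 403.3 Hz.

403.3 Hz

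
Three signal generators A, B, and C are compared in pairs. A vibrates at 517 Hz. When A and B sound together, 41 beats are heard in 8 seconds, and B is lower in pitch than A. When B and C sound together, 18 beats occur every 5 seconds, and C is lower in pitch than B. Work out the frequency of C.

508.275 Hz

A–B: Beat frequency = 41/8 = 5.125 Hz.
B is below A, so f_B = 517 − 5.125 = 511.875 Hz.
B–C: Beat frequency = 18/5 = 3.6 Hz.
C is below B, so f_C = 511.875 − 3.6 = 508.275 Hz.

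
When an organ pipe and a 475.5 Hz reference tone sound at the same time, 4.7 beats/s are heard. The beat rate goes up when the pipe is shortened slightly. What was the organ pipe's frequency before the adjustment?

480.2 Hz

|f − 475.5| = 4.7, so the organ pipe was at either 470.8 Hz or 480.2 Hz.
A shorter pipe has a higher fundamental; the adjustment raises the organ pipe's frequency.
The beat rate rose, so the adjustment moved the organ pipe further from 475.5 Hz — it was already above the reference.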